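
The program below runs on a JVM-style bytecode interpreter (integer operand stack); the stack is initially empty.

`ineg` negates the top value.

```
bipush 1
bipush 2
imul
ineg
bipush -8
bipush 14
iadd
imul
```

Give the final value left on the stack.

bipush 1   [1]
bipush 2   [1, 2]
imul       [2]
ineg       [-2]
bipush -8  [-2, -8]
bipush 14  [-2, -8, 14]
iadd       [-2, 6]
imul       [-12]

-12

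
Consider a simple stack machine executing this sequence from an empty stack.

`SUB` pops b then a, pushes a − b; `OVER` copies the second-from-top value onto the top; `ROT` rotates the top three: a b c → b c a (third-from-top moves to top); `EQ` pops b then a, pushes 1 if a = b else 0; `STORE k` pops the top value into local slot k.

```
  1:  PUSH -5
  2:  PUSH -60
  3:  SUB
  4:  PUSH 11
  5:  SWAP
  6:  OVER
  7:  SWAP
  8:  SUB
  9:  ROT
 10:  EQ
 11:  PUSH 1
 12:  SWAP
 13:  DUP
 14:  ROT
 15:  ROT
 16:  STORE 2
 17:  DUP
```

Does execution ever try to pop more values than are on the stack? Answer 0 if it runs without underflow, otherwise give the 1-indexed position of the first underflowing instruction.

PUSH -5   [-5]
PUSH -60  [-5, -60]
SUB       [55]
PUSH 11   [55, 11]
SWAP      [11, 55]
OVER      [11, 55, 11]
SWAP      [11, 11, 55]
SUB       [11, -44]
ROT  — needs 3 operands, stack has 2 → underflow

9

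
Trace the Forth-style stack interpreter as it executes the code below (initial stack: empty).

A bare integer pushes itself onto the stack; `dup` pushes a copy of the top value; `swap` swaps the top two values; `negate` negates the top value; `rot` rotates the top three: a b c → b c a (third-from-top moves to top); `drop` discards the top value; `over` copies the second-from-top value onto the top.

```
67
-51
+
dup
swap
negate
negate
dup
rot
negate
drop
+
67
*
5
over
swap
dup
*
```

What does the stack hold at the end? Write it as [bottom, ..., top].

[2144, 2144, 25]

67     : 67
-51    : 67 -51
+      : 16
dup    : 16 16
swap   : 16 16
negate : 16 -16
negate : 16 16
dup    : 16 16 16
rot    : 16 16 16
negate : 16 16 -16
drop   : 16 16
+      : 32
67     : 32 67
*      : 2144
5      : 2144 5
over   : 2144 5 2144
swap   : 2144 2144 5
dup    : 2144 2144 5 5
*      : 2144 2144 25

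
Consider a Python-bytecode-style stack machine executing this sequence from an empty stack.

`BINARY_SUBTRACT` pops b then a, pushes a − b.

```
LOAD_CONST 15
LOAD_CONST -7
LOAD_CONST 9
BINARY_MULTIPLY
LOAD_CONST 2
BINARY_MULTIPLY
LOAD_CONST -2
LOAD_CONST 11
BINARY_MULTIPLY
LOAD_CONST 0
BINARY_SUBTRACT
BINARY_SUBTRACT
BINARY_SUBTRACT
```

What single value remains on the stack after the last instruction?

LOAD_CONST 15   -> [15]
LOAD_CONST -7   -> [15, -7]
LOAD_CONST 9    -> [15, -7, 9]
BINARY_MULTIPLY -> [15, -63]
LOAD_CONST 2    -> [15, -63, 2]
BINARY_MULTIPLY -> [15, -126]
LOAD_CONST -2   -> [15, -126, -2]
LOAD_CONST 11   -> [15, -126, -2, 11]
BINARY_MULTIPLY -> [15, -126, -22]
LOAD_CONST 0    -> [15, -126, -22, 0]
BINARY_SUBTRACT -> [15, -126, -22]
BINARY_SUBTRACT -> [15, -104]
BINARY_SUBTRACT -> [119]

119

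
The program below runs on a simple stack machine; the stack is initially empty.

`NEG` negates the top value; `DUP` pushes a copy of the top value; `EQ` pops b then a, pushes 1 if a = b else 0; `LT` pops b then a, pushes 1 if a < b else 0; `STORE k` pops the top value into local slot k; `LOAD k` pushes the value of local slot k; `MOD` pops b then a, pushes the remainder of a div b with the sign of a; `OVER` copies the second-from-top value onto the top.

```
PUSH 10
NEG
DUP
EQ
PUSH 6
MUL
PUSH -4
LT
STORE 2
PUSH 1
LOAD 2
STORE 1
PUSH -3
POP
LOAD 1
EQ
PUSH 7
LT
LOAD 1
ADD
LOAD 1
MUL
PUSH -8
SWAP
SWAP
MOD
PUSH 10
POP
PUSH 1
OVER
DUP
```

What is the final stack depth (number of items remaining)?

4

PUSH 10 → 10
NEG     → -10
DUP     → -10 -10
EQ      → 1
PUSH 6  → 1 6
MUL     → 6
PUSH -4 → 6 -4
LT      → 0
STORE 2 → (empty)
PUSH 1  → 1
LOAD 2  → 1 0
STORE 1 → 1
PUSH -3 → 1 -3
POP     → 1
LOAD 1  → 1 0
EQ      → 0
PUSH 7  → 0 7
LT      → 1
LOAD 1  → 1 0
ADD     → 1
LOAD 1  → 1 0
MUL     → 0
PUSH -8 → 0 -8
SWAP    → -8 0
SWAP    → 0 -8
MOD     → 0
PUSH 10 → 0 10
POP     → 0
PUSH 1  → 0 1
OVER    → 0 1 0
DUP     → 0 1 0 0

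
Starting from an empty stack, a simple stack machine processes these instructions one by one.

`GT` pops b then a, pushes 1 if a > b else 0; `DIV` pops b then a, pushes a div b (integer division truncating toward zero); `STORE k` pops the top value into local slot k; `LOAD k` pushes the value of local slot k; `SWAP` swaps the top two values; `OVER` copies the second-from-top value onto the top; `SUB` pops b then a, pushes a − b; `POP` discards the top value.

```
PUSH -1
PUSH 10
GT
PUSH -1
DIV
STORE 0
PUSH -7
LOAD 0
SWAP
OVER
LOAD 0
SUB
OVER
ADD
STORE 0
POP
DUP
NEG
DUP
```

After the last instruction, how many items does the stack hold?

3

PUSH -1 → -1
PUSH 10 → -1 10
GT      → 0
PUSH -1 → 0 -1
DIV     → 0
STORE 0 → (empty)
PUSH -7 → -7
LOAD 0  → -7 0
SWAP    → 0 -7
OVER    → 0 -7 0
LOAD 0  → 0 -7 0 0
SUB     → 0 -7 0
OVER    → 0 -7 0 -7
ADD     → 0 -7 -7
STORE 0 → 0 -7
POP     → 0
DUP     → 0 0
NEG     → 0 0
DUP     → 0 0 0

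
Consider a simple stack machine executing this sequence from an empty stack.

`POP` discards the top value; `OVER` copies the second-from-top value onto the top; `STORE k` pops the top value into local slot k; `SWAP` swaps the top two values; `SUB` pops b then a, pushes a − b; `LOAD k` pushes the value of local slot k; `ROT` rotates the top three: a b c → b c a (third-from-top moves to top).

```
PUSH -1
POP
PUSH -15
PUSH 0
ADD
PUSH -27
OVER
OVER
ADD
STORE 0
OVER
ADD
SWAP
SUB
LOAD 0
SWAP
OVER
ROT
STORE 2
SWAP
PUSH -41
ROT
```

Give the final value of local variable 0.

PUSH -1  : [-1]
POP      : []
PUSH -15 : [-15]
PUSH 0   : [-15, 0]
ADD      : [-15]
PUSH -27 : [-15, -27]
OVER     : [-15, -27, -15]
OVER     : [-15, -27, -15, -27]
ADD      : [-15, -27, -42]
STORE 0  : [-15, -27]
OVER     : [-15, -27, -15]
ADD      : [-15, -42]
SWAP     : [-42, -15]
SUB      : [-27]
LOAD 0   : [-27, -42]
SWAP     : [-42, -27]
OVER     : [-42, -27, -42]
ROT      : [-27, -42, -42]
STORE 2  : [-27, -42]
SWAP     : [-42, -27]
PUSH -41 : [-42, -27, -41]
ROT      : [-27, -41, -42]

-42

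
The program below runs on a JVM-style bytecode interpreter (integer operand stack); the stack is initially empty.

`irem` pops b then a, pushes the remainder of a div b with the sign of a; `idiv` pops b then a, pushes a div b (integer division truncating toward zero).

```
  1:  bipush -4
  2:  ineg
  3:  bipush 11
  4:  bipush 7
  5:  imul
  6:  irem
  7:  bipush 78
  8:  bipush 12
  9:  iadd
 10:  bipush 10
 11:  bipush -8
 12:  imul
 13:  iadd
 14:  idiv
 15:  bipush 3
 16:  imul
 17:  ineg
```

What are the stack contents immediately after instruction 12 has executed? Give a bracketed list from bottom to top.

bipush -4  -4
ineg       4
bipush 11  4 11
bipush 7   4 11 7
imul       4 77
irem       4
bipush 78  4 78
bipush 12  4 78 12
iadd       4 90
bipush 10  4 90 10
bipush -8  4 90 10 -8
imul       4 90 -80

[4, 90, -80]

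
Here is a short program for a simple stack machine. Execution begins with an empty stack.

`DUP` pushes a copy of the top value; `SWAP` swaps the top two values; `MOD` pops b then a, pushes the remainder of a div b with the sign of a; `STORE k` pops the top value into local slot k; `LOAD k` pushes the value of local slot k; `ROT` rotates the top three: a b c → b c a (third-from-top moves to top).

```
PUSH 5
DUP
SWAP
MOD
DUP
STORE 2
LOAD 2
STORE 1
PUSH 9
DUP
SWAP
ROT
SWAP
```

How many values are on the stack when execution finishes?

3

PUSH 5  : 5
DUP     : 5 5
SWAP    : 5 5
MOD     : 0
DUP     : 0 0
STORE 2 : 0
LOAD 2  : 0 0
STORE 1 : 0
PUSH 9  : 0 9
DUP     : 0 9 9
SWAP    : 0 9 9
ROT     : 9 9 0
SWAP    : 9 0 9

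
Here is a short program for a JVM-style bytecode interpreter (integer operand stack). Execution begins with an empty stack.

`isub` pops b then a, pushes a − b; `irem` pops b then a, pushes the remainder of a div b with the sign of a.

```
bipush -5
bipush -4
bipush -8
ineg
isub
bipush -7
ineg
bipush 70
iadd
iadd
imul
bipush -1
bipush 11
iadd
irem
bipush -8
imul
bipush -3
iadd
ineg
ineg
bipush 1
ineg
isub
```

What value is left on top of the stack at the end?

bipush -5  -5
bipush -4  -5 -4
bipush -8  -5 -4 -8
ineg       -5 -4 8
isub       -5 -12
bipush -7  -5 -12 -7
ineg       -5 -12 7
bipush 70  -5 -12 7 70
iadd       -5 -12 77
iadd       -5 65
imul       -325
bipush -1  -325 -1
bipush 11  -325 -1 11
iadd       -325 10
irem       -5
bipush -8  -5 -8
imul       40
bipush -3  40 -3
iadd       37
ineg       -37
ineg       37
bipush 1   37 1
ineg       37 -1
isub       38

38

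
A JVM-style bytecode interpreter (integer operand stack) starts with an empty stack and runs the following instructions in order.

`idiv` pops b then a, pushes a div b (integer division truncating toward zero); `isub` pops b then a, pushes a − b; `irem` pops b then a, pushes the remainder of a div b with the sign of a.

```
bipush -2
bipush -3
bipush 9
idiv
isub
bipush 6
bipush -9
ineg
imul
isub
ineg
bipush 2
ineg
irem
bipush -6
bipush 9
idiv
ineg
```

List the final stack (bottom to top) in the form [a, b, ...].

[0, 0]

bipush -2  -2
bipush -3  -2 -3
bipush 9   -2 -3 9
idiv       -2 0
isub       -2
bipush 6   -2 6
bipush -9  -2 6 -9
ineg       -2 6 9
imul       -2 54
isub       -56
ineg       56
bipush 2   56 2
ineg       56 -2
irem       0
bipush -6  0 -6
bipush 9   0 -6 9
idiv       0 0
ineg       0 0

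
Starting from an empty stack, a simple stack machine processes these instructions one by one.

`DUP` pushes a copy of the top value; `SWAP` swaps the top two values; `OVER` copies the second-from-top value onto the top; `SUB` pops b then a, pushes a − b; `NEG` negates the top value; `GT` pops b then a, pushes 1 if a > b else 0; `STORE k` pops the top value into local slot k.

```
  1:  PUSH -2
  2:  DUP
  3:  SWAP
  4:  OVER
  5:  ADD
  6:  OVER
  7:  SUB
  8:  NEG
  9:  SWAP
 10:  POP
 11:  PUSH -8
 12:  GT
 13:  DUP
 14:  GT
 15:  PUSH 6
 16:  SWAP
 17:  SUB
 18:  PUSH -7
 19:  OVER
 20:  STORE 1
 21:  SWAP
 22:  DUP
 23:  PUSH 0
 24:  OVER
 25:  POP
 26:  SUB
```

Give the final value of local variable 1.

PUSH -2  [-2]
DUP      [-2, -2]
SWAP     [-2, -2]
OVER     [-2, -2, -2]
ADD      [-2, -4]
OVER     [-2, -4, -2]
SUB      [-2, -2]
NEG      [-2, 2]
SWAP     [2, -2]
POP      [2]
PUSH -8  [2, -8]
GT       [1]
DUP      [1, 1]
GT       [0]
PUSH 6   [0, 6]
SWAP     [6, 0]
SUB      [6]
PUSH -7  [6, -7]
OVER     [6, -7, 6]
STORE 1  [6, -7]
SWAP     [-7, 6]
DUP      [-7, 6, 6]
PUSH 0   [-7, 6, 6, 0]
OVER     [-7, 6, 6, 0, 6]
POP      [-7, 6, 6, 0]
SUB      [-7, 6, 6]

6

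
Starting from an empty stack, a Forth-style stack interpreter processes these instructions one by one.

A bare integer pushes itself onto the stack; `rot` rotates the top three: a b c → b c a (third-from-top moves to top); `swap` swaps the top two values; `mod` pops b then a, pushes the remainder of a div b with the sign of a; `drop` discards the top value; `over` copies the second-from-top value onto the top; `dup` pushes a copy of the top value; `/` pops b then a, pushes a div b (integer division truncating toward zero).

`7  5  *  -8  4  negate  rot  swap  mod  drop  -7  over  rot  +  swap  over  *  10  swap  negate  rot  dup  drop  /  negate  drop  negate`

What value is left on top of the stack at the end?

-10

7      → [7]
5      → [7, 5]
*      → [35]
-8     → [35, -8]
4      → [35, -8, 4]
negate → [35, -8, -4]
rot    → [-8, -4, 35]
swap   → [-8, 35, -4]
mod    → [-8, 3]
drop   → [-8]
-7     → [-8, -7]
over   → [-8, -7, -8]
rot    → [-7, -8, -8]
+      → [-7, -16]
swap   → [-16, -7]
over   → [-16, -7, -16]
*      → [-16, 112]
10     → [-16, 112, 10]
swap   → [-16, 10, 112]
negate → [-16, 10, -112]
rot    → [10, -112, -16]
dup    → [10, -112, -16, -16]
drop   → [10, -112, -16]
/      → [10, 7]
negate → [10, -7]
drop   → [10]
negate → [-10]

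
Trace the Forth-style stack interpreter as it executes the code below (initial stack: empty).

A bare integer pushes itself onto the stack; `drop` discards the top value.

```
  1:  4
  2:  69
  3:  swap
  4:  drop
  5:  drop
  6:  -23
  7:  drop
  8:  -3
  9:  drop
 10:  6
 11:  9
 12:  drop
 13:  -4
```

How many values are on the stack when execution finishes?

4    -> 4
69   -> 4 69
swap -> 69 4
drop -> 69
drop -> (empty)
-23  -> -23
drop -> (empty)
-3   -> -3
drop -> (empty)
6    -> 6
9    -> 6 9
drop -> 6
-4   -> 6 -4

2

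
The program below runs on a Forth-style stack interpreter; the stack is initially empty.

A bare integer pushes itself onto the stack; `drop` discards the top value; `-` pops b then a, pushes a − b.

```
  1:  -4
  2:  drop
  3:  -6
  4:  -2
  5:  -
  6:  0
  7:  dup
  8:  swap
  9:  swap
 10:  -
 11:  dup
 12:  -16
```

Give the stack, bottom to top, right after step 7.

[-4, 0, 0]

-4   : [-4]
drop : []
-6   : [-6]
-2   : [-6, -2]
-    : [-4]
0    : [-4, 0]
dup  : [-4, 0, 0]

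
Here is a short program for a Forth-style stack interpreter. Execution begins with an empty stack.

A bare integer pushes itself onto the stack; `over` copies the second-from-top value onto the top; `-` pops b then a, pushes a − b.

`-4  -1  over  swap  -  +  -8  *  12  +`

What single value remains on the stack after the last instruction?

68

-4   -> [-4]
-1   -> [-4, -1]
over -> [-4, -1, -4]
swap -> [-4, -4, -1]
-    -> [-4, -3]
+    -> [-7]
-8   -> [-7, -8]
*    -> [56]
12   -> [56, 12]
+    -> [68]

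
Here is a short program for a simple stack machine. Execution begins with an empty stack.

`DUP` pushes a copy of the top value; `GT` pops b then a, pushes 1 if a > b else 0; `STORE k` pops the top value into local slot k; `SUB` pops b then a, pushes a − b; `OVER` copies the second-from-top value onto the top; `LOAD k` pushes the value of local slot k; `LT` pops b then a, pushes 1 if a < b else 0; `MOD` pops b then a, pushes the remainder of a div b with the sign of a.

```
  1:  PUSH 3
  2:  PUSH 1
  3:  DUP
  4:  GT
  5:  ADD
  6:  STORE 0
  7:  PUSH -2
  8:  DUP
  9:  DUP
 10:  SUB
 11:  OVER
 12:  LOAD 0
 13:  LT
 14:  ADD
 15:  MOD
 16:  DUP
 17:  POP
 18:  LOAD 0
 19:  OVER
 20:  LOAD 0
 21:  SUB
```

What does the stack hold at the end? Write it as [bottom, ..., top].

PUSH 3  -> [3]
PUSH 1  -> [3, 1]
DUP     -> [3, 1, 1]
GT      -> [3, 0]
ADD     -> [3]
STORE 0 -> []
PUSH -2 -> [-2]
DUP     -> [-2, -2]
DUP     -> [-2, -2, -2]
SUB     -> [-2, 0]
OVER    -> [-2, 0, -2]
LOAD 0  -> [-2, 0, -2, 3]
LT      -> [-2, 0, 1]
ADD     -> [-2, 1]
MOD     -> [0]
DUP     -> [0, 0]
POP     -> [0]
LOAD 0  -> [0, 3]
OVER    -> [0, 3, 0]
LOAD 0  -> [0, 3, 0, 3]
SUB     -> [0, 3, -3]

[0, 3, -3]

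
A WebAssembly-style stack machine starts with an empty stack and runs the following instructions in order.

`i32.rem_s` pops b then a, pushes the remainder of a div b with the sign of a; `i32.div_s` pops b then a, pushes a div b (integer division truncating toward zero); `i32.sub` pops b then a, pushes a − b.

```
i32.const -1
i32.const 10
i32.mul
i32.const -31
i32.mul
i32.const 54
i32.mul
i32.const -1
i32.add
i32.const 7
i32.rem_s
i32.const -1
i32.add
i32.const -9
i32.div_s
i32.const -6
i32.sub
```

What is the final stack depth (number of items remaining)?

i32.const -1   [-1]
i32.const 10   [-1, 10]
i32.mul        [-10]
i32.const -31  [-10, -31]
i32.mul        [310]
i32.const 54   [310, 54]
i32.mul        [16740]
i32.const -1   [16740, -1]
i32.add        [16739]
i32.const 7    [16739, 7]
i32.rem_s      [2]
i32.const -1   [2, -1]
i32.add        [1]
i32.const -9   [1, -9]
i32.div_s      [0]
i32.const -6   [0, -6]
i32.sub        [6]

1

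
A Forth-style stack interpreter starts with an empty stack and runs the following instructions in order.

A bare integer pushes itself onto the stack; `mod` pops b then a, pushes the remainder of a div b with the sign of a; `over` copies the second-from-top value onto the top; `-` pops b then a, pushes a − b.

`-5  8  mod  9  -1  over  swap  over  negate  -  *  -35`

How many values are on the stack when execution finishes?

-5      -5
8       -5 8
mod     -5
9       -5 9
-1      -5 9 -1
over    -5 9 -1 9
swap    -5 9 9 -1
over    -5 9 9 -1 9
negate  -5 9 9 -1 -9
-       -5 9 9 8
*       -5 9 72
-35     -5 9 72 -35

4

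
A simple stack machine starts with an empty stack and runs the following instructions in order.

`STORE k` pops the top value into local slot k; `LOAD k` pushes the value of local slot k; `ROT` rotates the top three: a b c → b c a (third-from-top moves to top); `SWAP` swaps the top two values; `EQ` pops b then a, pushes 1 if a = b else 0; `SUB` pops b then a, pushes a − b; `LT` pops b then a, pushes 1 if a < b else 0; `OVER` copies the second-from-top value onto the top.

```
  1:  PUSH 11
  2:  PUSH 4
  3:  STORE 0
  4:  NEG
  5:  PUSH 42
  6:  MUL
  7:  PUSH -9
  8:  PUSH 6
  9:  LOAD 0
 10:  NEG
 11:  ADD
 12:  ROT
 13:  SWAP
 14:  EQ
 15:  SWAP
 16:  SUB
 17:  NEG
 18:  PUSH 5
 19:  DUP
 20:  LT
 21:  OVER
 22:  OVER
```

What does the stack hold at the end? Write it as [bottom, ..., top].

[-9, 0, -9, 0]

PUSH 11 : [11]
PUSH 4  : [11, 4]
STORE 0 : [11]
NEG     : [-11]
PUSH 42 : [-11, 42]
MUL     : [-462]
PUSH -9 : [-462, -9]
PUSH 6  : [-462, -9, 6]
LOAD 0  : [-462, -9, 6, 4]
NEG     : [-462, -9, 6, -4]
ADD     : [-462, -9, 2]
ROT     : [-9, 2, -462]
SWAP    : [-9, -462, 2]
EQ      : [-9, 0]
SWAP    : [0, -9]
SUB     : [9]
NEG     : [-9]
PUSH 5  : [-9, 5]
DUP     : [-9, 5, 5]
LT      : [-9, 0]
OVER    : [-9, 0, -9]
OVER    : [-9, 0, -9, 0]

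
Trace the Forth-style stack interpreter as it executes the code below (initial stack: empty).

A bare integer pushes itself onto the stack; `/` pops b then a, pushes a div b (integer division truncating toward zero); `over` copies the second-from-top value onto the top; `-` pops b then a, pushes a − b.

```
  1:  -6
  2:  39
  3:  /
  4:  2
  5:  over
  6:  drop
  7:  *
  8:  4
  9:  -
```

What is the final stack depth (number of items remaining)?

-6   -> -6
39   -> -6 39
/    -> 0
2    -> 0 2
over -> 0 2 0
drop -> 0 2
*    -> 0
4    -> 0 4
-    -> -4

1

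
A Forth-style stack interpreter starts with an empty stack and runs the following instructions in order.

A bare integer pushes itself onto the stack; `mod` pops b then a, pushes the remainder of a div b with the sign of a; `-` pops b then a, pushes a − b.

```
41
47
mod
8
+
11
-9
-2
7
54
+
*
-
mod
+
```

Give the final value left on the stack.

60

41  : 41
47  : 41 47
mod : 41
8   : 41 8
+   : 49
11  : 49 11
-9  : 49 11 -9
-2  : 49 11 -9 -2
7   : 49 11 -9 -2 7
54  : 49 11 -9 -2 7 54
+   : 49 11 -9 -2 61
*   : 49 11 -9 -122
-   : 49 11 113
mod : 49 11
+   : 60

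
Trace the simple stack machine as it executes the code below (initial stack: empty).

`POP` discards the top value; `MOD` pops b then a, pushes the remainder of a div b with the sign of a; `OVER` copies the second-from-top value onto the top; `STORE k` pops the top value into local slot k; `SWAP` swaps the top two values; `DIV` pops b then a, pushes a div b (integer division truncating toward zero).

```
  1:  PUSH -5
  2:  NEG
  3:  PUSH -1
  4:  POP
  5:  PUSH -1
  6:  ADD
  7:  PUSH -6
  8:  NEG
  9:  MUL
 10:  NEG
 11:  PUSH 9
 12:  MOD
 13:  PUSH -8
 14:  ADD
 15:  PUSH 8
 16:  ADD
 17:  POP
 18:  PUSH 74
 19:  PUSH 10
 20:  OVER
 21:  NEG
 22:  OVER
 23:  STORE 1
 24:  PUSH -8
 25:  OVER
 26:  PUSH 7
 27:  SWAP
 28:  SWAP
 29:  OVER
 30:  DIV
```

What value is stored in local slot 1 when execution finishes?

PUSH -5 → -5
NEG     → 5
PUSH -1 → 5 -1
POP     → 5
PUSH -1 → 5 -1
ADD     → 4
PUSH -6 → 4 -6
NEG     → 4 6
MUL     → 24
NEG     → -24
PUSH 9  → -24 9
MOD     → -6
PUSH -8 → -6 -8
ADD     → -14
PUSH 8  → -14 8
ADD     → -6
POP     → (empty)
PUSH 74 → 74
PUSH 10 → 74 10
OVER    → 74 10 74
NEG     → 74 10 -74
OVER    → 74 10 -74 10
STORE 1 → 74 10 -74
PUSH -8 → 74 10 -74 -8
OVER    → 74 10 -74 -8 -74
PUSH 7  → 74 10 -74 -8 -74 7
SWAP    → 74 10 -74 -8 7 -74
SWAP    → 74 10 -74 -8 -74 7
OVER    → 74 10 -74 -8 -74 7 -74
DIV     → 74 10 -74 -8 -74 0

10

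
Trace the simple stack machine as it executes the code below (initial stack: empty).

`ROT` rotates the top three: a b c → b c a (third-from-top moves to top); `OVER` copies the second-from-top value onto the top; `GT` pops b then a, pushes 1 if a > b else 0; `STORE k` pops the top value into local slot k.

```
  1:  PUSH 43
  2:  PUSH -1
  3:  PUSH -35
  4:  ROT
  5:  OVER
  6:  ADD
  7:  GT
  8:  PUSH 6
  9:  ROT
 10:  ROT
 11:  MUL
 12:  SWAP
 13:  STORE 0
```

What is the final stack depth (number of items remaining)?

1

PUSH 43  → [43]
PUSH -1  → [43, -1]
PUSH -35 → [43, -1, -35]
ROT      → [-1, -35, 43]
OVER     → [-1, -35, 43, -35]
ADD      → [-1, -35, 8]
GT       → [-1, 0]
PUSH 6   → [-1, 0, 6]
ROT      → [0, 6, -1]
ROT      → [6, -1, 0]
MUL      → [6, 0]
SWAP     → [0, 6]
STORE 0  → [0]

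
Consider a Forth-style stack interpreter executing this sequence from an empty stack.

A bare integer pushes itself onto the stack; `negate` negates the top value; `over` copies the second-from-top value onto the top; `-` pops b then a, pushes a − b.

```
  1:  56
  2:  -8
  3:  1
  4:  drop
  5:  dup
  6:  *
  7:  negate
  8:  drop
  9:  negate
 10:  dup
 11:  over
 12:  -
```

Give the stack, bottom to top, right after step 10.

56     -> 56
-8     -> 56 -8
1      -> 56 -8 1
drop   -> 56 -8
dup    -> 56 -8 -8
*      -> 56 64
negate -> 56 -64
drop   -> 56
negate -> -56
dup    -> -56 -56

[-56, -56]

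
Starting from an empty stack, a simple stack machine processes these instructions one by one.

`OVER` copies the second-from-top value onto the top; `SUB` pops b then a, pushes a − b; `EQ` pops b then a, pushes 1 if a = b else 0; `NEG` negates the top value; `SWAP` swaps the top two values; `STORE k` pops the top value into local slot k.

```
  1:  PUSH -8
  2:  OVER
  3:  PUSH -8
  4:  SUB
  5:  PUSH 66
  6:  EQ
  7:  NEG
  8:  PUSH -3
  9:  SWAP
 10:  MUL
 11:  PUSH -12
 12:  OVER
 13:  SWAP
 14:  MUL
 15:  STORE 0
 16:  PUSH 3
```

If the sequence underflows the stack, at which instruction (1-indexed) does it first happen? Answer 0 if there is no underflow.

2

PUSH -8 : [-8]
OVER  — needs 2 operands, stack has 1 → underflow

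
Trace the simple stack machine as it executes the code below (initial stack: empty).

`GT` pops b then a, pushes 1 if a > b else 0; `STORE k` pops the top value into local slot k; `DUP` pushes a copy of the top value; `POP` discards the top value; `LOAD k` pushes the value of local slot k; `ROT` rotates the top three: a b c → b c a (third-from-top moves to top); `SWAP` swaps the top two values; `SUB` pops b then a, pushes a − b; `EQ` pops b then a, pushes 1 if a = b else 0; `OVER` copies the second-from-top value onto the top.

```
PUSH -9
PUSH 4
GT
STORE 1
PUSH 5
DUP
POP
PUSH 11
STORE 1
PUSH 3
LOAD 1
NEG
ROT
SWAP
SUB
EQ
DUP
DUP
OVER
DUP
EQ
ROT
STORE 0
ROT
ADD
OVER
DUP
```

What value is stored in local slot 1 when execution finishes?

11

PUSH -9 -> -9
PUSH 4  -> -9 4
GT      -> 0
STORE 1 -> (empty)
PUSH 5  -> 5
DUP     -> 5 5
POP     -> 5
PUSH 11 -> 5 11
STORE 1 -> 5
PUSH 3  -> 5 3
LOAD 1  -> 5 3 11
NEG     -> 5 3 -11
ROT     -> 3 -11 5
SWAP    -> 3 5 -11
SUB     -> 3 16
EQ      -> 0
DUP     -> 0 0
DUP     -> 0 0 0
OVER    -> 0 0 0 0
DUP     -> 0 0 0 0 0
EQ      -> 0 0 0 1
ROT     -> 0 0 1 0
STORE 0 -> 0 0 1
ROT     -> 0 1 0
ADD     -> 0 1
OVER    -> 0 1 0
DUP     -> 0 1 0 0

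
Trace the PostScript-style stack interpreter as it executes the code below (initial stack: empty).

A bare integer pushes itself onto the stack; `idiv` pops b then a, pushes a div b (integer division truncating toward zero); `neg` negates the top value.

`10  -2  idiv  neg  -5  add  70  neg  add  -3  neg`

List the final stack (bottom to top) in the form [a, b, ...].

10    [10]
-2    [10, -2]
idiv  [-5]
neg   [5]
-5    [5, -5]
add   [0]
70    [0, 70]
neg   [0, -70]
add   [-70]
-3    [-70, -3]
neg   [-70, 3]

[-70, 3]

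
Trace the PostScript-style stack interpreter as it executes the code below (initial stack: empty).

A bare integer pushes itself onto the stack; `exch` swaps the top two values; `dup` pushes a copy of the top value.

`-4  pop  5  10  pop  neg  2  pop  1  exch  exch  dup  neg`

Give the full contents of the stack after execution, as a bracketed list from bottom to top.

[-5, 1, -1]

-4   → [-4]
pop  → []
5    → [5]
10   → [5, 10]
pop  → [5]
neg  → [-5]
2    → [-5, 2]
pop  → [-5]
1    → [-5, 1]
exch → [1, -5]
exch → [-5, 1]
dup  → [-5, 1, 1]
neg  → [-5, 1, -1]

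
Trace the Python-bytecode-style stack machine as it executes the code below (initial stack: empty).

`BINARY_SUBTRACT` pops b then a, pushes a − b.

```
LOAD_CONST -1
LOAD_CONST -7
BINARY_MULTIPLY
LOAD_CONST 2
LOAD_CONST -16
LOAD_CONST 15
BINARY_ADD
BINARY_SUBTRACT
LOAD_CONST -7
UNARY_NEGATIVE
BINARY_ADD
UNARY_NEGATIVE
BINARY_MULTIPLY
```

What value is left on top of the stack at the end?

LOAD_CONST -1   -> -1
LOAD_CONST -7   -> -1 -7
BINARY_MULTIPLY -> 7
LOAD_CONST 2    -> 7 2
LOAD_CONST -16  -> 7 2 -16
LOAD_CONST 15   -> 7 2 -16 15
BINARY_ADD      -> 7 2 -1
BINARY_SUBTRACT -> 7 3
LOAD_CONST -7   -> 7 3 -7
UNARY_NEGATIVE  -> 7 3 7
BINARY_ADD      -> 7 10
UNARY_NEGATIVE  -> 7 -10
BINARY_MULTIPLY -> -70

-70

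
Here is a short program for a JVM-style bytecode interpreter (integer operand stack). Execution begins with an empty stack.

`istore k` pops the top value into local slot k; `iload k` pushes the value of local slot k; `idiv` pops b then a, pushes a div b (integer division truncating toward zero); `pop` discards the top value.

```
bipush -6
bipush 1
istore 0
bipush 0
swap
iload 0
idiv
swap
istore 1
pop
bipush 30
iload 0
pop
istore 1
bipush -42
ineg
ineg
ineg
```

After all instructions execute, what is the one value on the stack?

bipush -6  : [-6]
bipush 1   : [-6, 1]
istore 0   : [-6]
bipush 0   : [-6, 0]
swap       : [0, -6]
iload 0    : [0, -6, 1]
idiv       : [0, -6]
swap       : [-6, 0]
istore 1   : [-6]
pop        : []
bipush 30  : [30]
iload 0    : [30, 1]
pop        : [30]
istore 1   : []
bipush -42 : [-42]
ineg       : [42]
ineg       : [-42]
ineg       : [42]

42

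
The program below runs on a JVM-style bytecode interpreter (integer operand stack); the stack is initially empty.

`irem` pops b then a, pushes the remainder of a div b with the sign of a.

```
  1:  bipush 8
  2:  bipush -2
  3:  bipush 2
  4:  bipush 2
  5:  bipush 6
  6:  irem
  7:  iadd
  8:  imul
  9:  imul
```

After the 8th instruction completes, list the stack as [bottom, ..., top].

bipush 8  → [8]
bipush -2 → [8, -2]
bipush 2  → [8, -2, 2]
bipush 2  → [8, -2, 2, 2]
bipush 6  → [8, -2, 2, 2, 6]
irem      → [8, -2, 2, 2]
iadd      → [8, -2, 4]
imul      → [8, -8]

[8, -8]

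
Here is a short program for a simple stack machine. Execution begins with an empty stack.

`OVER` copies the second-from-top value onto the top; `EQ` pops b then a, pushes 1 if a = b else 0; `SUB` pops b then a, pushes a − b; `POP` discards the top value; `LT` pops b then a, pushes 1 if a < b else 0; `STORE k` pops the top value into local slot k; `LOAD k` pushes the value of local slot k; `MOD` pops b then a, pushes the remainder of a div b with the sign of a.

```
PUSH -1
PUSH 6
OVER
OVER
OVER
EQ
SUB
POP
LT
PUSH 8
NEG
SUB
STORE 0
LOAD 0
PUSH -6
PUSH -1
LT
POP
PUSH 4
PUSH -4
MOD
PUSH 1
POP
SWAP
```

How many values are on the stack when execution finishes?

PUSH -1 -> [-1]
PUSH 6  -> [-1, 6]
OVER    -> [-1, 6, -1]
OVER    -> [-1, 6, -1, 6]
OVER    -> [-1, 6, -1, 6, -1]
EQ      -> [-1, 6, -1, 0]
SUB     -> [-1, 6, -1]
POP     -> [-1, 6]
LT      -> [1]
PUSH 8  -> [1, 8]
NEG     -> [1, -8]
SUB     -> [9]
STORE 0 -> []
LOAD 0  -> [9]
PUSH -6 -> [9, -6]
PUSH -1 -> [9, -6, -1]
LT      -> [9, 1]
POP     -> [9]
PUSH 4  -> [9, 4]
PUSH -4 -> [9, 4, -4]
MOD     -> [9, 0]
PUSH 1  -> [9, 0, 1]
POP     -> [9, 0]
SWAP    -> [0, 9]

2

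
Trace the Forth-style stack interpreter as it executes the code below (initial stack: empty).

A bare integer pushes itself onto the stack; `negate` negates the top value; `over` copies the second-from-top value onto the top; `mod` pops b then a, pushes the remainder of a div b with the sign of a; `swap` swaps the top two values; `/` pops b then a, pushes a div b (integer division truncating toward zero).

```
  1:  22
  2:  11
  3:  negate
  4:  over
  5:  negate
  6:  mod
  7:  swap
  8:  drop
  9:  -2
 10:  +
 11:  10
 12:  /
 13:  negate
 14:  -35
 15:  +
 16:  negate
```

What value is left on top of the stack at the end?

34

22      [22]
11      [22, 11]
negate  [22, -11]
over    [22, -11, 22]
negate  [22, -11, -22]
mod     [22, -11]
swap    [-11, 22]
drop    [-11]
-2      [-11, -2]
+       [-13]
10      [-13, 10]
/       [-1]
negate  [1]
-35     [1, -35]
+       [-34]
negate  [34]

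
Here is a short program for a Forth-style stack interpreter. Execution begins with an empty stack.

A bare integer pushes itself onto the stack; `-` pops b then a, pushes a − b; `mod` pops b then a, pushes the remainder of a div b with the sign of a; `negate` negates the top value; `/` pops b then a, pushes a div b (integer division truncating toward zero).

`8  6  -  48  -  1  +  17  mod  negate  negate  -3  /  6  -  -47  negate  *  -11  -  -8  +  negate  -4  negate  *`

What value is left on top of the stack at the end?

8      -> [8]
6      -> [8, 6]
-      -> [2]
48     -> [2, 48]
-      -> [-46]
1      -> [-46, 1]
+      -> [-45]
17     -> [-45, 17]
mod    -> [-11]
negate -> [11]
negate -> [-11]
-3     -> [-11, -3]
/      -> [3]
6      -> [3, 6]
-      -> [-3]
-47    -> [-3, -47]
negate -> [-3, 47]
*      -> [-141]
-11    -> [-141, -11]
-      -> [-130]
-8     -> [-130, -8]
+      -> [-138]
negate -> [138]
-4     -> [138, -4]
negate -> [138, 4]
*      -> [552]

552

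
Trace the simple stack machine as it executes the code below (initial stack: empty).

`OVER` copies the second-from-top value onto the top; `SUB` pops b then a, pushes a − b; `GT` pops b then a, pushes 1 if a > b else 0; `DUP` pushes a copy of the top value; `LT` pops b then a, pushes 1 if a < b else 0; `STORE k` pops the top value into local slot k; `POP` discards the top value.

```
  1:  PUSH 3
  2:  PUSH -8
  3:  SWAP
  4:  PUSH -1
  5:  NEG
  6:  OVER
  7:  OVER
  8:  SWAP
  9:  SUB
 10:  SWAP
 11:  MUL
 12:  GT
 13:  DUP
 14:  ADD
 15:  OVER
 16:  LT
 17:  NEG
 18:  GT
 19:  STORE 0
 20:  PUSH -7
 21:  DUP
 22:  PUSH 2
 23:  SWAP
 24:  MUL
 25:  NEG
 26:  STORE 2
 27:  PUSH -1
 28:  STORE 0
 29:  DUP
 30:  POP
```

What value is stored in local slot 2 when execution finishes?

14

PUSH 3  : [3]
PUSH -8 : [3, -8]
SWAP    : [-8, 3]
PUSH -1 : [-8, 3, -1]
NEG     : [-8, 3, 1]
OVER    : [-8, 3, 1, 3]
OVER    : [-8, 3, 1, 3, 1]
SWAP    : [-8, 3, 1, 1, 3]
SUB     : [-8, 3, 1, -2]
SWAP    : [-8, 3, -2, 1]
MUL     : [-8, 3, -2]
GT      : [-8, 1]
DUP     : [-8, 1, 1]
ADD     : [-8, 2]
OVER    : [-8, 2, -8]
LT      : [-8, 0]
NEG     : [-8, 0]
GT      : [0]
STORE 0 : []
PUSH -7 : [-7]
DUP     : [-7, -7]
PUSH 2  : [-7, -7, 2]
SWAP    : [-7, 2, -7]
MUL     : [-7, -14]
NEG     : [-7, 14]
STORE 2 : [-7]
PUSH -1 : [-7, -1]
STORE 0 : [-7]
DUP     : [-7, -7]
POP     : [-7]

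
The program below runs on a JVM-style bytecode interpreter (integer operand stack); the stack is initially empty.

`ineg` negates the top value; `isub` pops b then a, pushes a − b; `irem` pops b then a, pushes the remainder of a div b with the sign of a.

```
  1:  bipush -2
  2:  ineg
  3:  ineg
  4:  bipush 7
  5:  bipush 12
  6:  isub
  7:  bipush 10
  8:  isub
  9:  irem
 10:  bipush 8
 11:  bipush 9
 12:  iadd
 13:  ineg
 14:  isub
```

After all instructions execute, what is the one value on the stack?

15

bipush -2  -2
ineg       2
ineg       -2
bipush 7   -2 7
bipush 12  -2 7 12
isub       -2 -5
bipush 10  -2 -5 10
isub       -2 -15
irem       -2
bipush 8   -2 8
bipush 9   -2 8 9
iadd       -2 17
ineg       -2 -17
isub       15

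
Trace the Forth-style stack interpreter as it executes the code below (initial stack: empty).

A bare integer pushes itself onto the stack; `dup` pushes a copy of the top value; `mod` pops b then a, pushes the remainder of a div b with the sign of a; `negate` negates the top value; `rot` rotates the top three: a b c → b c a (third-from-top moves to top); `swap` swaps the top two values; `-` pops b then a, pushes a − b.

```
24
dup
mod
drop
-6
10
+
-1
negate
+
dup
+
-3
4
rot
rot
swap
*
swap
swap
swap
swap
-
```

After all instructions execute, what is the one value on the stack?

34

24     : 24
dup    : 24 24
mod    : 0
drop   : (empty)
-6     : -6
10     : -6 10
+      : 4
-1     : 4 -1
negate : 4 1
+      : 5
dup    : 5 5
+      : 10
-3     : 10 -3
4      : 10 -3 4
rot    : -3 4 10
rot    : 4 10 -3
swap   : 4 -3 10
*      : 4 -30
swap   : -30 4
swap   : 4 -30
swap   : -30 4
swap   : 4 -30
-      : 34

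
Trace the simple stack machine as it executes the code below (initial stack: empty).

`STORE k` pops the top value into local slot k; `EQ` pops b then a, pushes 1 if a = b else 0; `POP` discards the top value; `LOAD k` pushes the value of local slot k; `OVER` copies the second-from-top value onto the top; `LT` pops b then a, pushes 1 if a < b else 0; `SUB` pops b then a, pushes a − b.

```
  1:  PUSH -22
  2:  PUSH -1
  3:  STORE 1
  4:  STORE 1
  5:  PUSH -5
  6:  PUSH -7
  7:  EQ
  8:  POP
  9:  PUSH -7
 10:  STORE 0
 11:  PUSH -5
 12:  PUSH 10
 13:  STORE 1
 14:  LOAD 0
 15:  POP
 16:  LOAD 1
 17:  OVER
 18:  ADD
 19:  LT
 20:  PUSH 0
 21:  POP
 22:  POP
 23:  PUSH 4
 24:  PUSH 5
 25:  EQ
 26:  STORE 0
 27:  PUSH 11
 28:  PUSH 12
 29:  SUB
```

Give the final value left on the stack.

-1

PUSH -22 → [-22]
PUSH -1  → [-22, -1]
STORE 1  → [-22]
STORE 1  → []
PUSH -5  → [-5]
PUSH -7  → [-5, -7]
EQ       → [0]
POP      → []
PUSH -7  → [-7]
STORE 0  → []
PUSH -5  → [-5]
PUSH 10  → [-5, 10]
STORE 1  → [-5]
LOAD 0   → [-5, -7]
POP      → [-5]
LOAD 1   → [-5, 10]
OVER     → [-5, 10, -5]
ADD      → [-5, 5]
LT       → [1]
PUSH 0   → [1, 0]
POP      → [1]
POP      → []
PUSH 4   → [4]
PUSH 5   → [4, 5]
EQ       → [0]
STORE 0  → []
PUSH 11  → [11]
PUSH 12  → [11, 12]
SUB      → [-1]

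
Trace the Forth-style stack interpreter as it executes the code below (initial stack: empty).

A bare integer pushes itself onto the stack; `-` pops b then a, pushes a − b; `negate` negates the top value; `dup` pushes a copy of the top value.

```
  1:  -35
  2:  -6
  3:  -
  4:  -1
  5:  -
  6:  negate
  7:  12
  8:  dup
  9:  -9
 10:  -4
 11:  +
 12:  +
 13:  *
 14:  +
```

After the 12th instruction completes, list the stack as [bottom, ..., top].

-35     -35
-6      -35 -6
-       -29
-1      -29 -1
-       -28
negate  28
12      28 12
dup     28 12 12
-9      28 12 12 -9
-4      28 12 12 -9 -4
+       28 12 12 -13
+       28 12 -1

[28, 12, -1]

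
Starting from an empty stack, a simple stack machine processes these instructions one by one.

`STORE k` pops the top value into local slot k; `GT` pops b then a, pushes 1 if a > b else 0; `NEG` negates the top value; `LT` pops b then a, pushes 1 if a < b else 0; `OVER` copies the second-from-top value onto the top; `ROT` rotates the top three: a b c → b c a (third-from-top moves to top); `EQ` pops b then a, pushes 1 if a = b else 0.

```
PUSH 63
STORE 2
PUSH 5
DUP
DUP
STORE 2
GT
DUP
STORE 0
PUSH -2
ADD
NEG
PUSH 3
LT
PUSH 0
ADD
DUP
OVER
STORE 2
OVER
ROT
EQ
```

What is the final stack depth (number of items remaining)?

PUSH 63  [63]
STORE 2  []
PUSH 5   [5]
DUP      [5, 5]
DUP      [5, 5, 5]
STORE 2  [5, 5]
GT       [0]
DUP      [0, 0]
STORE 0  [0]
PUSH -2  [0, -2]
ADD      [-2]
NEG      [2]
PUSH 3   [2, 3]
LT       [1]
PUSH 0   [1, 0]
ADD      [1]
DUP      [1, 1]
OVER     [1, 1, 1]
STORE 2  [1, 1]
OVER     [1, 1, 1]
ROT      [1, 1, 1]
EQ       [1, 1]

2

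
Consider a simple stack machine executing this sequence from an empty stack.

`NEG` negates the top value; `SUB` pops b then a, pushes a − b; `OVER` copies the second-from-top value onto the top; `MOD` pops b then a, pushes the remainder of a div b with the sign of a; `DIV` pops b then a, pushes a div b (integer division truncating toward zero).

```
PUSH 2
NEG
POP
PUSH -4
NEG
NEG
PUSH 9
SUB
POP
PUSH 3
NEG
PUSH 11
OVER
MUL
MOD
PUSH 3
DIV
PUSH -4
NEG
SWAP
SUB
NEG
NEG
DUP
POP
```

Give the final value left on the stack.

PUSH 2  -> [2]
NEG     -> [-2]
POP     -> []
PUSH -4 -> [-4]
NEG     -> [4]
NEG     -> [-4]
PUSH 9  -> [-4, 9]
SUB     -> [-13]
POP     -> []
PUSH 3  -> [3]
NEG     -> [-3]
PUSH 11 -> [-3, 11]
OVER    -> [-3, 11, -3]
MUL     -> [-3, -33]
MOD     -> [-3]
PUSH 3  -> [-3, 3]
DIV     -> [-1]
PUSH -4 -> [-1, -4]
NEG     -> [-1, 4]
SWAP    -> [4, -1]
SUB     -> [5]
NEG     -> [-5]
NEG     -> [5]
DUP     -> [5, 5]
POP     -> [5]

5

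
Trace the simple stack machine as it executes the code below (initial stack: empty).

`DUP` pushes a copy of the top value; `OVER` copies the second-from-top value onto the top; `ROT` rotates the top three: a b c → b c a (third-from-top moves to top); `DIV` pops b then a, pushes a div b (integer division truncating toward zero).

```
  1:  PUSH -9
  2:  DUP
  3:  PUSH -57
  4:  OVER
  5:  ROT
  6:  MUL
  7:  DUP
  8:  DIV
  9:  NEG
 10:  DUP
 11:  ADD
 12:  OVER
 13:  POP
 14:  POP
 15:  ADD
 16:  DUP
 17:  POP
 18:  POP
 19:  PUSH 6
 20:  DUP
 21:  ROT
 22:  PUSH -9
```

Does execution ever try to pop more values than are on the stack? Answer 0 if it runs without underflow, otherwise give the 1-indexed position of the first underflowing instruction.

21

PUSH -9  : [-9]
DUP      : [-9, -9]
PUSH -57 : [-9, -9, -57]
OVER     : [-9, -9, -57, -9]
ROT      : [-9, -57, -9, -9]
MUL      : [-9, -57, 81]
DUP      : [-9, -57, 81, 81]
DIV      : [-9, -57, 1]
NEG      : [-9, -57, -1]
DUP      : [-9, -57, -1, -1]
ADD      : [-9, -57, -2]
OVER     : [-9, -57, -2, -57]
POP      : [-9, -57, -2]
POP      : [-9, -57]
ADD      : [-66]
DUP      : [-66, -66]
POP      : [-66]
POP      : []
PUSH 6   : [6]
DUP      : [6, 6]
ROT  — needs 3 operands, stack has 2 → underflow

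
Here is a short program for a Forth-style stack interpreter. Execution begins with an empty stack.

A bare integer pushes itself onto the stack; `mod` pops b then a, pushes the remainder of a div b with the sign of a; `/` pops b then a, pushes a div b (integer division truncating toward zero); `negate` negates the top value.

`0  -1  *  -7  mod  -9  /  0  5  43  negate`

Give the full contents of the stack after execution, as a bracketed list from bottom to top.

0      : [0]
-1     : [0, -1]
*      : [0]
-7     : [0, -7]
mod    : [0]
-9     : [0, -9]
/      : [0]
0      : [0, 0]
5      : [0, 0, 5]
43     : [0, 0, 5, 43]
negate : [0, 0, 5, -43]

[0, 0, 5, -43]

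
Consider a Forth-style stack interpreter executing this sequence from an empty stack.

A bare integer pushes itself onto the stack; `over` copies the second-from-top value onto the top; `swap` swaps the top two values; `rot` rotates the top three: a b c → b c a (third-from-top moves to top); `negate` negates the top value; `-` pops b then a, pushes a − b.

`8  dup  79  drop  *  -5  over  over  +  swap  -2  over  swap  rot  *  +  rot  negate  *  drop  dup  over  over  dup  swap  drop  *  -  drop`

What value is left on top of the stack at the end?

8      → [8]
dup    → [8, 8]
79     → [8, 8, 79]
drop   → [8, 8]
*      → [64]
-5     → [64, -5]
over   → [64, -5, 64]
over   → [64, -5, 64, -5]
+      → [64, -5, 59]
swap   → [64, 59, -5]
-2     → [64, 59, -5, -2]
over   → [64, 59, -5, -2, -5]
swap   → [64, 59, -5, -5, -2]
rot    → [64, 59, -5, -2, -5]
*      → [64, 59, -5, 10]
+      → [64, 59, 5]
rot    → [59, 5, 64]
negate → [59, 5, -64]
*      → [59, -320]
drop   → [59]
dup    → [59, 59]
over   → [59, 59, 59]
over   → [59, 59, 59, 59]
dup    → [59, 59, 59, 59, 59]
swap   → [59, 59, 59, 59, 59]
drop   → [59, 59, 59, 59]
*      → [59, 59, 3481]
-      → [59, -3422]
drop   → [59]

59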